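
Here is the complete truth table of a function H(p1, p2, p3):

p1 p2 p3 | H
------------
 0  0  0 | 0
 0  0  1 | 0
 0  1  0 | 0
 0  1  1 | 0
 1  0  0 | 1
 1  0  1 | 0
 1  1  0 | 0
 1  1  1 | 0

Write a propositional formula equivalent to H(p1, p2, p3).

H(p1, p2, p3) = (p1 · p2') · p3'

H is 1 on exactly one input, (1,0,0), whose minterm is p1·¬p2·¬p3. So H is just that conjunction.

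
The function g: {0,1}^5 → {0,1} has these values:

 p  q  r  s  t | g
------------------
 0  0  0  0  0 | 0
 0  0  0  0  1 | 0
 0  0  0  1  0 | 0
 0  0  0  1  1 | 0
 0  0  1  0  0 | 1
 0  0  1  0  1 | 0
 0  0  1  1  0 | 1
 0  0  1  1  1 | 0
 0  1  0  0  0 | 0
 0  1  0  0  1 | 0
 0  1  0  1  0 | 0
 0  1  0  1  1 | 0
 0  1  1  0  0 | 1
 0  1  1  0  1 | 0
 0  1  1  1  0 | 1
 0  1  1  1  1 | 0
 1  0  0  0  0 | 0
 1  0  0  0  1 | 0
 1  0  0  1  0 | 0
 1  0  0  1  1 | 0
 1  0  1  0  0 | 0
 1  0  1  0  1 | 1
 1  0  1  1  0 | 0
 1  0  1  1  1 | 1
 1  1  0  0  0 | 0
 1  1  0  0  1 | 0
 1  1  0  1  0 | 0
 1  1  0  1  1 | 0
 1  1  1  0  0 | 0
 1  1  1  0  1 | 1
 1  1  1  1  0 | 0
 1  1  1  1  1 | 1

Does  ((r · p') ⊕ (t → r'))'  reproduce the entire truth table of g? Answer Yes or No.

Check the formula against g row by row:
  p=0, q=0, r=0, s=0, t=0: formula gives 0, g = 0 ✓
  p=0, q=0, r=0, s=0, t=1: formula gives 0, g = 0 ✓
  p=0, q=0, r=0, s=1, t=0: formula gives 0, g = 0 ✓
  p=0, q=0, r=0, s=1, t=1: formula gives 0, g = 0 ✓
  …and likewise for the remaining 28 rows.
No disagreement on any input; they are logically equivalent.

Yes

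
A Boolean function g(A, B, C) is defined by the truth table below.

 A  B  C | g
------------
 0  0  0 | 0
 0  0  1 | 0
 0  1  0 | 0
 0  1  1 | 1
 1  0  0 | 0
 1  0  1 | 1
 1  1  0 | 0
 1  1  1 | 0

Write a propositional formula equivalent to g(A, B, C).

g=1 on 2 inputs: (0,1,1), (1,0,1). Reading each as a conjunction of literals (¬A·B·C, A·¬B·C) and taking the OR gives the canonical DNF.

g(A, B, C) = ((~A & B) & C) | ((A & ~B) & C)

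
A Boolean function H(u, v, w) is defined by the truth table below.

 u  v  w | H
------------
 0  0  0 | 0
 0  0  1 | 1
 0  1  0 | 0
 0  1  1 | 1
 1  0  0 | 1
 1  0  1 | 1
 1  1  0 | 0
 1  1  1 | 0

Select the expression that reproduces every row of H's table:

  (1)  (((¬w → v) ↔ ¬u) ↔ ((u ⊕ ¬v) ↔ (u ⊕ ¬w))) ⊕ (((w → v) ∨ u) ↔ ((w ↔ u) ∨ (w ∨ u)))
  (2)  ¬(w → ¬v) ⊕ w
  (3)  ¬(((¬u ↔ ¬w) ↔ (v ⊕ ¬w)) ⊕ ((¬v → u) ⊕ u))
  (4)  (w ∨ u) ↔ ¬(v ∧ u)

4

(1): at (0,0,0) it gives 1, but H = 0 — eliminated.
(2): at (0,1,1) it gives 0, but H = 1 — eliminated.
(3): at (0,0,1) it gives 0, but H = 1 — eliminated.
Only (4) survives; checking it on all 8 rows confirms it matches H.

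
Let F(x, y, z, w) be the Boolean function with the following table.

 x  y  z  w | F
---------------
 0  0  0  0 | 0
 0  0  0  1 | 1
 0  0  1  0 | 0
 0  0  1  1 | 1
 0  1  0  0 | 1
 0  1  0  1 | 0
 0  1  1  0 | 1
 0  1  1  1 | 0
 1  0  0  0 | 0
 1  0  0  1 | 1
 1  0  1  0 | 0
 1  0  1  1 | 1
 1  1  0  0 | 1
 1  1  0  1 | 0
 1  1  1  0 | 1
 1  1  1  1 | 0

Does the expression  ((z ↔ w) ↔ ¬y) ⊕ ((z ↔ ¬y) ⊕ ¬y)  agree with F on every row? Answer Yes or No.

Evaluate ((z ↔ w) ↔ ¬y) ⊕ ((z ↔ ¬y) ⊕ ¬y) on each row and compare to F:
  x=0, y=0, z=0, w=0: formula gives 0, F = 0 ✓
  x=0, y=0, z=0, w=1: formula gives 1, F = 1 ✓
  x=0, y=0, z=1, w=0: formula gives 0, F = 0 ✓
  x=0, y=0, z=1, w=1: formula gives 1, F = 1 ✓
  …and likewise for the remaining 12 rows.
Every row agrees, so the formula is equivalent.

Yes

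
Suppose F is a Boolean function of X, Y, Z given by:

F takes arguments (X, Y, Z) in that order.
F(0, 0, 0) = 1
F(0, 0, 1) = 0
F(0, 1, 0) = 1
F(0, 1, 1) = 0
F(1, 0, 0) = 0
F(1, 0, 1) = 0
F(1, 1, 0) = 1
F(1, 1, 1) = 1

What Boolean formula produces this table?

F(X, Y, Z) = ((((X' · Y') · Z') + ((X' · Y) · Z')) + ((X · Y) · Z')) + ((X · Y) · Z)

The 1-rows are (0,0,0), (0,1,0), (1,1,0), (1,1,1). Each contributes one minterm — ¬X·¬Y·¬Z; ¬X·Y·¬Z; X·Y·¬Z; X·Y·Z — and their disjunction is a sum-of-products form of F.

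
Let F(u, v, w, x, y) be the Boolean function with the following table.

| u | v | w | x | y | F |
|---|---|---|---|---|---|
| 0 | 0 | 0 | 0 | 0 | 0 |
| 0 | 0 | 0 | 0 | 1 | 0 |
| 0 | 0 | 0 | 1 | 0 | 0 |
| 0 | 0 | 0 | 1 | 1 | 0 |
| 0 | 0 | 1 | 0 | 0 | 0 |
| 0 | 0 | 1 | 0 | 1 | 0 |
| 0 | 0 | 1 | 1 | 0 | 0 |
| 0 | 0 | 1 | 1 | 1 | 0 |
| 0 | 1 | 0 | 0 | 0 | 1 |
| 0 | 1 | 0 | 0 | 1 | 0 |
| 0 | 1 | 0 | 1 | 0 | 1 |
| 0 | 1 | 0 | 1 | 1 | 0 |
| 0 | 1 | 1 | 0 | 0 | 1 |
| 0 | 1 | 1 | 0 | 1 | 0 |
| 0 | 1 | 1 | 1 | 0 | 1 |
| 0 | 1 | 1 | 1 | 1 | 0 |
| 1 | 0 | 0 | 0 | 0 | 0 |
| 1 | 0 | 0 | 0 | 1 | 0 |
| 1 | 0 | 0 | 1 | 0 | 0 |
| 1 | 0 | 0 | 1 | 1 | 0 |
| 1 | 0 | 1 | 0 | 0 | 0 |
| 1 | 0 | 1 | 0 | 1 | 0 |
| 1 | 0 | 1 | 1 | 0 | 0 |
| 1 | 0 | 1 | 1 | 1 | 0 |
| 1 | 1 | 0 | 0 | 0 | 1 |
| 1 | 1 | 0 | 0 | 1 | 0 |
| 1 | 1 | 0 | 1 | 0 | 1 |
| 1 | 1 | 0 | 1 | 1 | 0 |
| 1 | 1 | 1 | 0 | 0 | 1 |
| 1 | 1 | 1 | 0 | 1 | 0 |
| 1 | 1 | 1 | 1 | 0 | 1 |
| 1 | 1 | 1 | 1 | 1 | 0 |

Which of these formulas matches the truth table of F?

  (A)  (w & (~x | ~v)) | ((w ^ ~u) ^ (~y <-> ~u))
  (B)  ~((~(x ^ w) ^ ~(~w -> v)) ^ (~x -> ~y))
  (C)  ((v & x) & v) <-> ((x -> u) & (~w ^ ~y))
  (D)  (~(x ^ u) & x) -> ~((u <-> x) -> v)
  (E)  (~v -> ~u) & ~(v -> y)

E

(A) fails at (0,0,0,0,1): the formula yields 1, F is 0.
(B) fails at (0,0,0,0,1): the formula yields 1, F is 0.
(C) fails at (0,0,0,0,0): the formula yields 1, F is 0.
(D) fails at (0,0,0,0,0): the formula yields 1, F is 0.
(E) is the remaining candidate, and it agrees with F on all 32 inputs.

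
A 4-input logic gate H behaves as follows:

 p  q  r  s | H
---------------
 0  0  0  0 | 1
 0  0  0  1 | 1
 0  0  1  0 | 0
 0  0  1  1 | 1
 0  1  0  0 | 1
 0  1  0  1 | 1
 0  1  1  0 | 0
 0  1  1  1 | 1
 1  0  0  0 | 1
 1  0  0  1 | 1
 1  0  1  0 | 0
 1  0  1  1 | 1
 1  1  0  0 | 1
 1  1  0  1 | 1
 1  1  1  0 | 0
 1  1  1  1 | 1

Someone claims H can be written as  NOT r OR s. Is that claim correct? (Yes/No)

Test each input against both H and the formula:
  p=0, q=0, r=0, s=0: formula gives 1, H = 1 ✓
  p=0, q=0, r=0, s=1: formula gives 1, H = 1 ✓
  p=0, q=0, r=1, s=0: formula gives 0, H = 0 ✓
  p=0, q=0, r=1, s=1: formula gives 1, H = 1 ✓
  …and likewise for the remaining 12 rows.
Every row agrees, so the formula is equivalent.

Yes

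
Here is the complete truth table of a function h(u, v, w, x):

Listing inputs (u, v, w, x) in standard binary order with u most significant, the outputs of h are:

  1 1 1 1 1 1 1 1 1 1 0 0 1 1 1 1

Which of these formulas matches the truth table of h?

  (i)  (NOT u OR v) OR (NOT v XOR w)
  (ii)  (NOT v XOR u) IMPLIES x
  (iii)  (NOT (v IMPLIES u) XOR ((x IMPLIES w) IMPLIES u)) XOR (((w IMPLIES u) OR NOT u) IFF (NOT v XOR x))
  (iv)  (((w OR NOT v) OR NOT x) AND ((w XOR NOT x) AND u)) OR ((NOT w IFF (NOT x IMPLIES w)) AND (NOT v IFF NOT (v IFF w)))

i

(ii) disagrees with h on (0,0,0,0) (formula → 0, table → 1); rule it out.
(iii) disagrees with h on (0,0,1,1) (formula → 0, table → 1); rule it out.
(iv) disagrees with h on (0,0,0,0) (formula → 0, table → 1); rule it out.
(i) is the remaining candidate, and it agrees with h on all 16 inputs.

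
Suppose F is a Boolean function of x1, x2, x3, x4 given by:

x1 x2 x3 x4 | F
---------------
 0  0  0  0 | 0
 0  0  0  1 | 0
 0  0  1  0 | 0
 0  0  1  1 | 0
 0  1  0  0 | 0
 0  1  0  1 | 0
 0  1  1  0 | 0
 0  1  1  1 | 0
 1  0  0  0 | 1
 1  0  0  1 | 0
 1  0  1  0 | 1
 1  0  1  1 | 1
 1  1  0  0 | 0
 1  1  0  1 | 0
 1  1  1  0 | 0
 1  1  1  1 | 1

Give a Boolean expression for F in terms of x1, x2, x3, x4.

The 1-rows are (1,0,0,0), (1,0,1,0), (1,0,1,1), (1,1,1,1). Each contributes one minterm — x1·¬x2·¬x3·¬x4; x1·¬x2·x3·¬x4; x1·¬x2·x3·x4; x1·x2·x3·x4 — and their disjunction is a sum-of-products form of F.

F(x1, x2, x3, x4) = (((((x1 & ~x2) & ~x3) & ~x4) | (((x1 & ~x2) & x3) & ~x4)) | (((x1 & ~x2) & x3) & x4)) | (((x1 & x2) & x3) & x4)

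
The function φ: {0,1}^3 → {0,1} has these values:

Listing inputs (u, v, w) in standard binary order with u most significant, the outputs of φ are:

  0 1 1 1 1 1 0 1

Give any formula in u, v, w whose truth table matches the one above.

There are just 2 zero rows: (0,0,0), (1,1,0). Their minterms are ¬u·¬v·¬w, u·v·¬w; the OR of those covers precisely the 0-outputs, and negating it yields φ.

φ(u, v, w) = not (((not u and not v) and not w) or ((u and v) and not w))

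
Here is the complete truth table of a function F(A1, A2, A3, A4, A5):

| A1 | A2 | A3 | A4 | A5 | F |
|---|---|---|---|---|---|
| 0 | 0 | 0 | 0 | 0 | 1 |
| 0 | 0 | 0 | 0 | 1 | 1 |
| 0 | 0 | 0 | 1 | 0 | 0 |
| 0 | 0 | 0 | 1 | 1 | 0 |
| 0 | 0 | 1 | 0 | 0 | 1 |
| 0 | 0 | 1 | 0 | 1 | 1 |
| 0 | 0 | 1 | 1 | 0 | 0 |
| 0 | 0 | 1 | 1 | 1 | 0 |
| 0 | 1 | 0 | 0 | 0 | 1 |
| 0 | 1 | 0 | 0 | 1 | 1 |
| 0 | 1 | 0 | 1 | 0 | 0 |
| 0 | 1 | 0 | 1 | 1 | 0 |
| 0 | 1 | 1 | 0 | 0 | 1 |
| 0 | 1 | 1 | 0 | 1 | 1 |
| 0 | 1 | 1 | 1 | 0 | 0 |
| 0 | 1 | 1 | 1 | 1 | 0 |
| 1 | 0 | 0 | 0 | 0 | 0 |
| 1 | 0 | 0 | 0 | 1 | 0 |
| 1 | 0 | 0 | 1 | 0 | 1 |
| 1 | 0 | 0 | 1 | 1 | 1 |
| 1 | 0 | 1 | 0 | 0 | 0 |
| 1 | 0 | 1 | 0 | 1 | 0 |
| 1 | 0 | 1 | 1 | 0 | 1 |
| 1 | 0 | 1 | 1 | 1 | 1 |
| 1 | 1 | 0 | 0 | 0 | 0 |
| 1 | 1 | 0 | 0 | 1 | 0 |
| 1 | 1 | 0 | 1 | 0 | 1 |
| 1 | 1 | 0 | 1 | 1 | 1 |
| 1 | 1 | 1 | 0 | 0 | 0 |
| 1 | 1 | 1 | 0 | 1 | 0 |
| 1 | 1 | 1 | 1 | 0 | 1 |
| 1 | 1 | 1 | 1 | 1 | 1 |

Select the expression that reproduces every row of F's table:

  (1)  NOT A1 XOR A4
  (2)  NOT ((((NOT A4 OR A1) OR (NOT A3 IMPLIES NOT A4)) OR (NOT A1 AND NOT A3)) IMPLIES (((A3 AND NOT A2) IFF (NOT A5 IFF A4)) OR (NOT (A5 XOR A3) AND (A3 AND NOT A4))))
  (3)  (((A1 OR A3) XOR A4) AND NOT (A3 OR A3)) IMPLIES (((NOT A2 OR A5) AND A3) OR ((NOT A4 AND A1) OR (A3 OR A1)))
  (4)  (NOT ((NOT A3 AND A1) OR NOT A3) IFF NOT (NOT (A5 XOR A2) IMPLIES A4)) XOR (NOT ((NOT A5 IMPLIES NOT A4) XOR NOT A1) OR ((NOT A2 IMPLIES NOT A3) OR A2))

1

(2) disagrees with F on (0,0,0,0,0) (formula → 0, table → 1); rule it out.
(3) disagrees with F on (0,0,1,1,0) (formula → 1, table → 0); rule it out.
(4) disagrees with F on (0,0,0,0,1) (formula → 0, table → 1); rule it out.
Only (1) survives; checking it on all 32 rows confirms it matches F.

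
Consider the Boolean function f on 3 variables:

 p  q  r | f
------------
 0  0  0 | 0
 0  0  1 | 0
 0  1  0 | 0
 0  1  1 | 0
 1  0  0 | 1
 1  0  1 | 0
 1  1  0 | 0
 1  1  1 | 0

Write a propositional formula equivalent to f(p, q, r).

f is 1 on exactly one input, (1,0,0), whose minterm is p·¬q·¬r. So f is just that conjunction.

f(p, q, r) = (p and not q) and not r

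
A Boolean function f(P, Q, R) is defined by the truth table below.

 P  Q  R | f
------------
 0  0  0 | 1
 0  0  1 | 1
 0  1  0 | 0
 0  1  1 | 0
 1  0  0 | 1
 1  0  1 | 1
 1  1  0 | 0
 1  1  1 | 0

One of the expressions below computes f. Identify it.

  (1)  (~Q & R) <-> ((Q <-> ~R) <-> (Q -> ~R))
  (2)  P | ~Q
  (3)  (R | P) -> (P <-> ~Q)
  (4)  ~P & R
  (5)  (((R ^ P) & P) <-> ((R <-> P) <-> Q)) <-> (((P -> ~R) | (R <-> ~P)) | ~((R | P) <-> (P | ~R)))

1

(2) fails at (1,1,0): the formula yields 1, f is 0.
(3) fails at (0,0,1): the formula yields 0, f is 1.
(4) fails at (0,0,0): the formula yields 0, f is 1.
(5) fails at (0,0,1): the formula yields 0, f is 1.
That leaves (1). Evaluating it on every row reproduces the table of f exactly.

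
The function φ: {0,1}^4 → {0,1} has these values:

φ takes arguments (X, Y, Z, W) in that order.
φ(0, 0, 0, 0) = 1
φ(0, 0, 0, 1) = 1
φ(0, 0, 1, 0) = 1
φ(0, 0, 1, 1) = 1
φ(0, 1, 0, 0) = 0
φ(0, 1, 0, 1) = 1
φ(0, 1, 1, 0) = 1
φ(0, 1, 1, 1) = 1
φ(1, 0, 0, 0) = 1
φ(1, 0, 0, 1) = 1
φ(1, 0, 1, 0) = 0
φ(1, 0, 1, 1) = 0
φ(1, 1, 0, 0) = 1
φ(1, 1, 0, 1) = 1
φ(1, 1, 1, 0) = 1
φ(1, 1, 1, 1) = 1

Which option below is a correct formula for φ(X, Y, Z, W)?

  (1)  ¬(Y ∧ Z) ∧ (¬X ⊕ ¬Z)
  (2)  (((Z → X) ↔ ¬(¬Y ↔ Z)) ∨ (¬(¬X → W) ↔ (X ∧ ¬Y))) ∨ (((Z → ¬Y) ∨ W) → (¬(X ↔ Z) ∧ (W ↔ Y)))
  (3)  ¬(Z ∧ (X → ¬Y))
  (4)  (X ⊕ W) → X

2

(1): at (0,0,0,0) it gives 0, but φ = 1 — eliminated.
(3): at (0,0,1,0) it gives 0, but φ = 1 — eliminated.
(4): at (0,0,0,1) it gives 0, but φ = 1 — eliminated.
(2) is the remaining candidate, and it agrees with φ on all 16 inputs.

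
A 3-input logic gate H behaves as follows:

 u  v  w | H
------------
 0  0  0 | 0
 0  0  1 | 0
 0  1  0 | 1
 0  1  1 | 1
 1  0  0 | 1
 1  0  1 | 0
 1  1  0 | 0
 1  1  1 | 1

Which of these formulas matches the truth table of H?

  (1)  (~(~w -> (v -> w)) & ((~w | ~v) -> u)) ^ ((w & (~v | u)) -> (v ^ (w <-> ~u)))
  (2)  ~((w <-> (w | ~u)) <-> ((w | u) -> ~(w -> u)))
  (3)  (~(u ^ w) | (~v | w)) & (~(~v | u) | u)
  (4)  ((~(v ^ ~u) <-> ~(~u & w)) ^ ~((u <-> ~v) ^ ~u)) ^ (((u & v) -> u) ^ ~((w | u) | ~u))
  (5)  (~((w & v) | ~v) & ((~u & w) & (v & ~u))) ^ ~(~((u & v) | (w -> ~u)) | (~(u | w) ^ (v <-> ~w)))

5

(1) fails at (0,0,0): the formula yields 1, H is 0.
(2) fails at (0,0,0): the formula yields 1, H is 0.
(3) fails at (1,0,1): the formula yields 1, H is 0.
(4) fails at (0,0,0): the formula yields 1, H is 0.
Only (5) survives; checking it on all 8 rows confirms it matches H.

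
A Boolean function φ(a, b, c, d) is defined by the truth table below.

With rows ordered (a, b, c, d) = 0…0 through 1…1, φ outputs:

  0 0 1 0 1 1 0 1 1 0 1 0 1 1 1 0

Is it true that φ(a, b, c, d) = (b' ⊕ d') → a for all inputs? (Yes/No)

Check the formula against φ row by row:
  a=0, b=0, c=0, d=0: formula gives 1, but φ = 0 ✗
Row (0,0,0,0) is a counterexample, so the formula is not equivalent to φ.

No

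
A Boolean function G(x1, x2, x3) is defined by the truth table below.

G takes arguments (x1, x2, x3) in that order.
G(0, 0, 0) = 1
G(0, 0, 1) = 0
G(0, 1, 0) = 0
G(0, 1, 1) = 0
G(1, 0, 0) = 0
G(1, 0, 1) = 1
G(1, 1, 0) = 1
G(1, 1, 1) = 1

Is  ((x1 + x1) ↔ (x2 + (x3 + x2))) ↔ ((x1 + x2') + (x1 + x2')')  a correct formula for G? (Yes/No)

Test each input against both G and the formula:
  x1=0, x2=0, x3=0: formula gives 1, G = 1 ✓
  x1=0, x2=0, x3=1: formula gives 0, G = 0 ✓
  x1=0, x2=1, x3=0: formula gives 0, G = 0 ✓
  x1=0, x2=1, x3=1: formula gives 0, G = 0 ✓
  x1=1, x2=0, x3=0: formula gives 0, G = 0 ✓
  …and likewise for the remaining 3 rows.
Every row agrees, so the formula is equivalent.

Yes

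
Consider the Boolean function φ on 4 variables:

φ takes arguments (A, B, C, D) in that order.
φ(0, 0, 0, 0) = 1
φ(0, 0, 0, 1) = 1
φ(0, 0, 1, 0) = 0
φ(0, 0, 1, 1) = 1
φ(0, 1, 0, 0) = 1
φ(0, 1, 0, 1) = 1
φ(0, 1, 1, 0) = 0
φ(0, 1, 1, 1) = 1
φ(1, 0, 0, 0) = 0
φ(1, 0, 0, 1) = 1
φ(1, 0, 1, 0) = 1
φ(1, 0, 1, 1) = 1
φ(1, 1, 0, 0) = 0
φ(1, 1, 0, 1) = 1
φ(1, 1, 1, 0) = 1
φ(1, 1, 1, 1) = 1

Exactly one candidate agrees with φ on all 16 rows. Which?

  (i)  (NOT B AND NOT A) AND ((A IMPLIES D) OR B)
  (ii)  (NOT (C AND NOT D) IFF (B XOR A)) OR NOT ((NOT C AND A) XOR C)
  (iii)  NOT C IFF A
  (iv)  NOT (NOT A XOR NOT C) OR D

(i): at (0,0,1,0) it gives 1, but φ = 0 — eliminated.
(ii): at (0,0,1,0) it gives 1, but φ = 0 — eliminated.
(iii): at (0,0,0,0) it gives 0, but φ = 1 — eliminated.
Only (iv) survives; checking it on all 16 rows confirms it matches φ.

iv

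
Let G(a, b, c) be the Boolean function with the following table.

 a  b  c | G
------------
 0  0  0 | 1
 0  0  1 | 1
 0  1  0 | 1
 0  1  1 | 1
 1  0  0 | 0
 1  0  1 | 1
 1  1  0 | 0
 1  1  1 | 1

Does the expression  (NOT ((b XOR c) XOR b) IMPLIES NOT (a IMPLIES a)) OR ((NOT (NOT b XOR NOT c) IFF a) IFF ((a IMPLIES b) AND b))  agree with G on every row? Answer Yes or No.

Check the formula against G row by row:
  a=0, b=0, c=0: formula gives 1, G = 1 ✓
  a=0, b=0, c=1: formula gives 1, G = 1 ✓
  a=0, b=1, c=0: formula gives 1, G = 1 ✓
  a=0, b=1, c=1: formula gives 1, G = 1 ✓
  a=1, b=0, c=0: formula gives 0, G = 0 ✓
  …and likewise for the remaining 3 rows.
Every row agrees, so the formula is equivalent.

Yes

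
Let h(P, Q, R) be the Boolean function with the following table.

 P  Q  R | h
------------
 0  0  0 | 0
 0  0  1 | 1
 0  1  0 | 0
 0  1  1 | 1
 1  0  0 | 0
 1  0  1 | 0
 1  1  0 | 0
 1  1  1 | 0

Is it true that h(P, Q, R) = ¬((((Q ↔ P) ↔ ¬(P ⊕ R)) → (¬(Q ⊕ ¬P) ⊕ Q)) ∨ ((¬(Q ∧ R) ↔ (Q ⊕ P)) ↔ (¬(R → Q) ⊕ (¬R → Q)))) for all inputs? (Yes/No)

No

Evaluate ¬((((Q ↔ P) ↔ ¬(P ⊕ R)) → (¬(Q ⊕ ¬P) ⊕ Q)) ∨ ((¬(Q ∧ R) ↔ (Q ⊕ P)) ↔ (¬(R → Q) ⊕ (¬R → Q)))) on each row and compare to h:
  P=0, Q=0, R=0: formula gives 0, h = 0 ✓
  P=0, Q=0, R=1: formula gives 0, but h = 1 ✗
Since they disagree at (0,0,1), the expression is not a correct formula for h.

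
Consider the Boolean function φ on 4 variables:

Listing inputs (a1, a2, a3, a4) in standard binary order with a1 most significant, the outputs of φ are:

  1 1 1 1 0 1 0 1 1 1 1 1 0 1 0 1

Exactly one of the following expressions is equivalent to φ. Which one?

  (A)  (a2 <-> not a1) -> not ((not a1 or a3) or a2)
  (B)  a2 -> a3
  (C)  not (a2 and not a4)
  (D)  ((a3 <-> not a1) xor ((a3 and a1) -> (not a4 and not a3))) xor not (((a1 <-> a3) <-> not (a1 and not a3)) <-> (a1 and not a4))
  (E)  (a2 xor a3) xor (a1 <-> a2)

C

(A): at (0,1,0,1) it gives 0, but φ = 1 — eliminated.
(B): at (0,1,0,1) it gives 0, but φ = 1 — eliminated.
(D): at (0,0,0,0) it gives 0, but φ = 1 — eliminated.
(E): at (0,0,1,0) it gives 0, but φ = 1 — eliminated.
Only (C) survives; checking it on all 16 rows confirms it matches φ.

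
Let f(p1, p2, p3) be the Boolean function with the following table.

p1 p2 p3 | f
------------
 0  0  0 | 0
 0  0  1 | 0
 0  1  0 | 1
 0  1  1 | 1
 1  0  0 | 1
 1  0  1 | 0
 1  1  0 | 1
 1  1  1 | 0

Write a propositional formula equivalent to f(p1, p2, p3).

f(p1, p2, p3) = ((((p1' · p2) · p3') + ((p1' · p2) · p3)) + ((p1 · p2') · p3')) + ((p1 · p2) · p3')

f=1 on 4 inputs: (0,1,0), (0,1,1), (1,0,0), (1,1,0). Reading each as a conjunction of literals (¬p1·p2·¬p3, ¬p1·p2·p3, p1·¬p2·¬p3, p1·p2·¬p3) and taking the OR gives the canonical DNF.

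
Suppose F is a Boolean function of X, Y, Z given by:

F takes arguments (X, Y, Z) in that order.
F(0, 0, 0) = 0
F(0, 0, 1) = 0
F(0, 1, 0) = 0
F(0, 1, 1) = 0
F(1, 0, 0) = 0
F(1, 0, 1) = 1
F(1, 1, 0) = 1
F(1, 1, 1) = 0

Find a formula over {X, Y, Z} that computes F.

The 1-rows are (1,0,1), (1,1,0). Each contributes one minterm — X·¬Y·Z; X·Y·¬Z — and their disjunction is a sum-of-products form of F.

F(X, Y, Z) = ((X & ~Y) & Z) | ((X & Y) & ~Z)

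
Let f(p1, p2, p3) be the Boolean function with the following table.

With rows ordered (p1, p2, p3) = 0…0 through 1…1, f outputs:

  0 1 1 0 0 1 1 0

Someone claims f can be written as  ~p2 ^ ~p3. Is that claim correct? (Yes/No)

Evaluate ~p2 ^ ~p3 on each row and compare to f:
  p1=0, p2=0, p3=0: formula gives 0, f = 0 ✓
  p1=0, p2=0, p3=1: formula gives 1, f = 1 ✓
  p1=0, p2=1, p3=0: formula gives 1, f = 1 ✓
  p1=0, p2=1, p3=1: formula gives 0, f = 0 ✓
  p1=1, p2=0, p3=0: formula gives 0, f = 0 ✓
  … (the remaining 3 rows also agree.)
Every row agrees, so the formula is equivalent.

Yes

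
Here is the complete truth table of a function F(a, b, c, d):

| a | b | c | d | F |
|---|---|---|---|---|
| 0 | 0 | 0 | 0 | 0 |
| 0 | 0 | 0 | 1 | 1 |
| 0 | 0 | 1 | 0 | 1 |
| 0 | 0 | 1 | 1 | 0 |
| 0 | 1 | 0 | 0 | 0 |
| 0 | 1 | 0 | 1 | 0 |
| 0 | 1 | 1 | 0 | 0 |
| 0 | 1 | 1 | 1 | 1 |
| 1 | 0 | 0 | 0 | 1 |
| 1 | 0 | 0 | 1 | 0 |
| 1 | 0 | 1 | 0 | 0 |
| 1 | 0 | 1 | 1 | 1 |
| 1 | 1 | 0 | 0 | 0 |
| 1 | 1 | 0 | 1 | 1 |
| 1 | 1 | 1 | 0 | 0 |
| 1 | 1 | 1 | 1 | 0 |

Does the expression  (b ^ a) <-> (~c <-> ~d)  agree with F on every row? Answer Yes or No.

No

Check the formula against F row by row:
  a=0, b=0, c=0, d=0: formula gives 0, F = 0 ✓
  a=0, b=0, c=0, d=1: formula gives 1, F = 1 ✓
  a=0, b=0, c=1, d=0: formula gives 1, F = 1 ✓
  a=0, b=0, c=1, d=1: formula gives 0, F = 0 ✓
  a=0, b=1, c=0, d=0: formula gives 1, but F = 0 ✗
A single disagreement suffices: at (0,1,0,0) they differ, so the formula does not compute F.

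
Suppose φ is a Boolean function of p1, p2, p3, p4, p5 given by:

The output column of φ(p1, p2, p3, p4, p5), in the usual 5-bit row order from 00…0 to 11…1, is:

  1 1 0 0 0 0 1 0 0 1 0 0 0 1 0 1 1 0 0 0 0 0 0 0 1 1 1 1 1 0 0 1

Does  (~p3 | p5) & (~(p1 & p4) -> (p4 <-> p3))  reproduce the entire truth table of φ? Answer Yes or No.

No

Evaluate (~p3 | p5) & (~(p1 & p4) -> (p4 <-> p3)) on each row and compare to φ:
  p1=0, p2=0, p3=0, p4=0, p5=0: formula gives 1, φ = 1 ✓
  p1=0, p2=0, p3=0, p4=0, p5=1: formula gives 1, φ = 1 ✓
  p1=0, p2=0, p3=0, p4=1, p5=0: formula gives 0, φ = 0 ✓
  p1=0, p2=0, p3=0, p4=1, p5=1: formula gives 0, φ = 0 ✓
  …
  p1=0, p2=0, p3=1, p4=1, p5=0: formula gives 0, but φ = 1 ✗
A single disagreement suffices: at (0,0,1,1,0) they differ, so the formula does not compute φ.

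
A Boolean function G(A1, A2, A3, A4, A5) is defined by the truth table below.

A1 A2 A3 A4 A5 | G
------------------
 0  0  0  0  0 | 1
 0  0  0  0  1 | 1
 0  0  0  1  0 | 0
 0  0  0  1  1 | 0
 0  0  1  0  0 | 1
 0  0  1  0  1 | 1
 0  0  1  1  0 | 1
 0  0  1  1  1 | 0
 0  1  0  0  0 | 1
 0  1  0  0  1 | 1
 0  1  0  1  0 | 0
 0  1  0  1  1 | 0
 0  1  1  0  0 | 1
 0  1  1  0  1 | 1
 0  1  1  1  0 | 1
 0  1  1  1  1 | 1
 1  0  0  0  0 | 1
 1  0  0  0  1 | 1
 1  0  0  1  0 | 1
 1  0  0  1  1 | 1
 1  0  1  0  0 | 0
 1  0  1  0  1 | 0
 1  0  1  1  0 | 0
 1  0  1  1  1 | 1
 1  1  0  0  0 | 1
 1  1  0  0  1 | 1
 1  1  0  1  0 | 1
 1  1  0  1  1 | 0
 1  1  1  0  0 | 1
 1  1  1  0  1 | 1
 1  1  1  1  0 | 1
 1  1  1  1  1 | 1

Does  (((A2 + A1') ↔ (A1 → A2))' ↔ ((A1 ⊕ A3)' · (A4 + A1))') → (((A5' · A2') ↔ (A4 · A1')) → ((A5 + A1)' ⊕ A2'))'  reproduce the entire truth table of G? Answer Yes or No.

No

Test each input against both G and the formula:
  A1=0, A2=0, A3=0, A4=0, A5=0: formula gives 1, G = 1 ✓
  A1=0, A2=0, A3=0, A4=0, A5=1: formula gives 1, G = 1 ✓
  A1=0, A2=0, A3=0, A4=1, A5=0: formula gives 1, but G = 0 ✗
Since they disagree at (0,0,0,1,0), the expression is not a correct formula for G.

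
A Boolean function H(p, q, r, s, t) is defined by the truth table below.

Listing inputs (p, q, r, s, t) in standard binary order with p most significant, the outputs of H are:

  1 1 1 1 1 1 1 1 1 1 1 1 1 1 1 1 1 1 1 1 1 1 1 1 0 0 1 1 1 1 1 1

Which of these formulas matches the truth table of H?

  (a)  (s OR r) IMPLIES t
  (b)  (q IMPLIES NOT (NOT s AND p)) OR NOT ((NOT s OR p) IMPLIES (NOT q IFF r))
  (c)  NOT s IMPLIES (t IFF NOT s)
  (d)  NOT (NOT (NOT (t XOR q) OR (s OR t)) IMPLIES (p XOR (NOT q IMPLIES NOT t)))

(a): at (0,0,0,1,0) it gives 0, but H = 1 — eliminated.
(c): at (0,0,0,0,0) it gives 0, but H = 1 — eliminated.
(d): at (0,0,0,0,0) it gives 0, but H = 1 — eliminated.
That leaves (b). Evaluating it on every row reproduces the table of H exactly.

b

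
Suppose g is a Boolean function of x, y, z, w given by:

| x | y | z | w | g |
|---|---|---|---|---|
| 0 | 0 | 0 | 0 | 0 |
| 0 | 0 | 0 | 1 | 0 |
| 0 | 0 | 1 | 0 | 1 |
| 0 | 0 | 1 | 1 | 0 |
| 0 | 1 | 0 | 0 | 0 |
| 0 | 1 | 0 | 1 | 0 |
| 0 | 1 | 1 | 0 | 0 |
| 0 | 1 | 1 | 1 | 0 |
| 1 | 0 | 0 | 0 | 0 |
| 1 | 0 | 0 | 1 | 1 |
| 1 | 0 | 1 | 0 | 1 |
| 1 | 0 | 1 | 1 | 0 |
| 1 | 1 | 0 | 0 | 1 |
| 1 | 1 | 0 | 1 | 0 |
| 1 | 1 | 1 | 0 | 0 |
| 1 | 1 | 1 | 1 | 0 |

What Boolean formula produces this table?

The 1-rows are (0,0,1,0), (1,0,0,1), (1,0,1,0), (1,1,0,0). Each contributes one minterm — ¬x·¬y·z·¬w; x·¬y·¬z·w; x·¬y·z·¬w; x·y·¬z·¬w — and their disjunction is a sum-of-products form of g.

g(x, y, z, w) = (((((not x and not y) and z) and not w) or (((x and not y) and not z) and w)) or (((x and not y) and z) and not w)) or (((x and y) and not z) and not w)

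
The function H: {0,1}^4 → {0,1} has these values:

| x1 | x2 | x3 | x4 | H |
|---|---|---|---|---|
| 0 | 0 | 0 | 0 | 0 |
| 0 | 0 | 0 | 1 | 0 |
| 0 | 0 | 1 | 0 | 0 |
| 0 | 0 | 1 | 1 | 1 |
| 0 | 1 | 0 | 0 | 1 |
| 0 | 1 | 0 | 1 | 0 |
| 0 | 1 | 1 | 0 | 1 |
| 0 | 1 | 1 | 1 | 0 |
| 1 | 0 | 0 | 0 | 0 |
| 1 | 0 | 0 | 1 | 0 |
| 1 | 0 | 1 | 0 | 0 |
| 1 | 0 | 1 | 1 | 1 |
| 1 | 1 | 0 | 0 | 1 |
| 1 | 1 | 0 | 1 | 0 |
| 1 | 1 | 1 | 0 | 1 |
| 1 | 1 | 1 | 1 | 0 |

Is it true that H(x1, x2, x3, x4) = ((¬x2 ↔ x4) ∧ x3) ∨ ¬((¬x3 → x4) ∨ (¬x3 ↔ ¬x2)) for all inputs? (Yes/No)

Test each input against both H and the formula:
  x1=0, x2=0, x3=0, x4=0: formula gives 0, H = 0 ✓
  x1=0, x2=0, x3=0, x4=1: formula gives 0, H = 0 ✓
  x1=0, x2=0, x3=1, x4=0: formula gives 0, H = 0 ✓
  x1=0, x2=0, x3=1, x4=1: formula gives 1, H = 1 ✓
  …and likewise for the remaining 12 rows.
All 16 rows match — the expression computes H exactly.

Yes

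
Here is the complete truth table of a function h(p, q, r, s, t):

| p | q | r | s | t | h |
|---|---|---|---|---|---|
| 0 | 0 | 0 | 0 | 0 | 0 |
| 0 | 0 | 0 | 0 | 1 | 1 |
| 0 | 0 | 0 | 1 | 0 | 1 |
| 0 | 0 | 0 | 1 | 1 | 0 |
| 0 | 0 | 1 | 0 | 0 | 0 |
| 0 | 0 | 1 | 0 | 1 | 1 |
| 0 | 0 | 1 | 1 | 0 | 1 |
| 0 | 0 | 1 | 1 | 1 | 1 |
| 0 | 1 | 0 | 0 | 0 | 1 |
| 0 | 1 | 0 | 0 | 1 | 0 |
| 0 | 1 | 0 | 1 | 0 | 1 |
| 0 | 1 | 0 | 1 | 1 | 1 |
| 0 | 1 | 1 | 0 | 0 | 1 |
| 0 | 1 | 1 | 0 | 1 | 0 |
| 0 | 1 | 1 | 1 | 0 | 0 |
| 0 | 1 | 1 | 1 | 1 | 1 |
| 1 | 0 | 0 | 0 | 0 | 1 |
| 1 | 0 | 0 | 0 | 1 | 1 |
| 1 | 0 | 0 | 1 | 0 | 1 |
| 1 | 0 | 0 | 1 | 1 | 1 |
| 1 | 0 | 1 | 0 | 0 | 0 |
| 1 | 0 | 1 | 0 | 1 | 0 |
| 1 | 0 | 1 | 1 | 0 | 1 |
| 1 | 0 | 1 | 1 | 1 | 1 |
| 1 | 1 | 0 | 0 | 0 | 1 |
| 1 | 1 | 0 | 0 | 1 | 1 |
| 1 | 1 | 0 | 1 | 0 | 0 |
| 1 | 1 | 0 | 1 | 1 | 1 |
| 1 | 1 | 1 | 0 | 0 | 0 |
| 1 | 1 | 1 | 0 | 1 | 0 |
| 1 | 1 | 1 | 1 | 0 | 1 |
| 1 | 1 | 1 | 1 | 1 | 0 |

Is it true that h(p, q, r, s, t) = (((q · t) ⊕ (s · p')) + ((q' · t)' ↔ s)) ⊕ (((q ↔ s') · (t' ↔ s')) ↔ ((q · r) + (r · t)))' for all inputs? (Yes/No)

Check the formula against h row by row:
  p=0, q=0, r=0, s=0, t=0: formula gives 0, h = 0 ✓
  p=0, q=0, r=0, s=0, t=1: formula gives 1, h = 1 ✓
  p=0, q=0, r=0, s=1, t=0: formula gives 1, h = 1 ✓
  p=0, q=0, r=0, s=1, t=1: formula gives 0, h = 0 ✓
  …
  p=0, q=0, r=1, s=0, t=1: formula gives 0, but h = 1 ✗
A single disagreement suffices: at (0,0,1,0,1) they differ, so the formula does not compute h.

No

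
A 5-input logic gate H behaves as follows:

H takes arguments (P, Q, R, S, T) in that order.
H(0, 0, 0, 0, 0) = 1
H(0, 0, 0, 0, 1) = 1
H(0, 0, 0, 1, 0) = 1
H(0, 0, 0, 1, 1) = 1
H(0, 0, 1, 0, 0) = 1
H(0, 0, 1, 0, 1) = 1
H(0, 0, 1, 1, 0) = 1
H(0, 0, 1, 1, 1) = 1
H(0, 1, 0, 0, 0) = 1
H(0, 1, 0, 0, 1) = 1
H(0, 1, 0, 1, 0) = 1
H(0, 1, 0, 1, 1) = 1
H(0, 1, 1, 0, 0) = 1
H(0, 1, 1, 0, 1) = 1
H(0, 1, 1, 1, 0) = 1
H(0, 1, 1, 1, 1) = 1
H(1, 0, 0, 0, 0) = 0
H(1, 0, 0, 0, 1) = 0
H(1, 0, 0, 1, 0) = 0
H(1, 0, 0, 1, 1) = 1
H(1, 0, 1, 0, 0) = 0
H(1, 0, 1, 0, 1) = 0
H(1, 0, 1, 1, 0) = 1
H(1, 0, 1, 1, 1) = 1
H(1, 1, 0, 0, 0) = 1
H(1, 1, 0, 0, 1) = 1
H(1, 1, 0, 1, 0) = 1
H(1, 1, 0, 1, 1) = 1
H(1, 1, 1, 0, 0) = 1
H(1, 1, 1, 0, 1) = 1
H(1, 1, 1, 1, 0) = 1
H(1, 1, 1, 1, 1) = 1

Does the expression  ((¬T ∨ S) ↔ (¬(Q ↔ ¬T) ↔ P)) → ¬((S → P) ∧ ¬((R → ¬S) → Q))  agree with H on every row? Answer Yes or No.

Yes

Test each input against both H and the formula:
  P=0, Q=0, R=0, S=0, T=0: formula gives 1, H = 1 ✓
  P=0, Q=0, R=0, S=0, T=1: formula gives 1, H = 1 ✓
  P=0, Q=0, R=0, S=1, T=0: formula gives 1, H = 1 ✓
  P=0, Q=0, R=0, S=1, T=1: formula gives 1, H = 1 ✓
  … (the remaining 28 rows also agree.)
All 32 rows match — the expression computes H exactly.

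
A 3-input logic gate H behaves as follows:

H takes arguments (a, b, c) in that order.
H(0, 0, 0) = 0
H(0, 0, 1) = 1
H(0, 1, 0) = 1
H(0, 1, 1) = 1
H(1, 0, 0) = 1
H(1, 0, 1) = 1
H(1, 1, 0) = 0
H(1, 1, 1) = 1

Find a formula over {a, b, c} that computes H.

There are just 2 zero rows: (0,0,0), (1,1,0). Their minterms are ¬a·¬b·¬c, a·b·¬c; the OR of those covers precisely the 0-outputs, and negating it yields H.

H(a, b, c) = NOT (((NOT a AND NOT b) AND NOT c) OR ((a AND b) AND NOT c))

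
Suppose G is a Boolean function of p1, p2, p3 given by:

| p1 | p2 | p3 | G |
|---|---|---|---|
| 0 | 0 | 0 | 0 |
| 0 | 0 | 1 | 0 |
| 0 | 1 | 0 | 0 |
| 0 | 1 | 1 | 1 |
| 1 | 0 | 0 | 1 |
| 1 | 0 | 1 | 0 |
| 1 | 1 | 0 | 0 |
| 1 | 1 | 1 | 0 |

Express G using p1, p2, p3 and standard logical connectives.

The 1-rows are (0,1,1), (1,0,0). Each contributes one minterm — ¬p1·p2·p3; p1·¬p2·¬p3 — and their disjunction is a sum-of-products form of G.

G(p1, p2, p3) = ((¬p1 ∧ p2) ∧ p3) ∨ ((p1 ∧ ¬p2) ∧ ¬p3)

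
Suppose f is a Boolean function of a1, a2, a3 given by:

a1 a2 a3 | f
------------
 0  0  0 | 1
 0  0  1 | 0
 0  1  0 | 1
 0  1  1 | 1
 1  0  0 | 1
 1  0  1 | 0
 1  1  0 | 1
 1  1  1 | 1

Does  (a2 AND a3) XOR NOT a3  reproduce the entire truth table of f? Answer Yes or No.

Test each input against both f and the formula:
  a1=0, a2=0, a3=0: formula gives 1, f = 1 ✓
  a1=0, a2=0, a3=1: formula gives 0, f = 0 ✓
  a1=0, a2=1, a3=0: formula gives 1, f = 1 ✓
  a1=0, a2=1, a3=1: formula gives 1, f = 1 ✓
  a1=1, a2=0, a3=0: formula gives 1, f = 1 ✓
  … (the remaining 3 rows also agree.)
No disagreement on any input; they are logically equivalent.

Yes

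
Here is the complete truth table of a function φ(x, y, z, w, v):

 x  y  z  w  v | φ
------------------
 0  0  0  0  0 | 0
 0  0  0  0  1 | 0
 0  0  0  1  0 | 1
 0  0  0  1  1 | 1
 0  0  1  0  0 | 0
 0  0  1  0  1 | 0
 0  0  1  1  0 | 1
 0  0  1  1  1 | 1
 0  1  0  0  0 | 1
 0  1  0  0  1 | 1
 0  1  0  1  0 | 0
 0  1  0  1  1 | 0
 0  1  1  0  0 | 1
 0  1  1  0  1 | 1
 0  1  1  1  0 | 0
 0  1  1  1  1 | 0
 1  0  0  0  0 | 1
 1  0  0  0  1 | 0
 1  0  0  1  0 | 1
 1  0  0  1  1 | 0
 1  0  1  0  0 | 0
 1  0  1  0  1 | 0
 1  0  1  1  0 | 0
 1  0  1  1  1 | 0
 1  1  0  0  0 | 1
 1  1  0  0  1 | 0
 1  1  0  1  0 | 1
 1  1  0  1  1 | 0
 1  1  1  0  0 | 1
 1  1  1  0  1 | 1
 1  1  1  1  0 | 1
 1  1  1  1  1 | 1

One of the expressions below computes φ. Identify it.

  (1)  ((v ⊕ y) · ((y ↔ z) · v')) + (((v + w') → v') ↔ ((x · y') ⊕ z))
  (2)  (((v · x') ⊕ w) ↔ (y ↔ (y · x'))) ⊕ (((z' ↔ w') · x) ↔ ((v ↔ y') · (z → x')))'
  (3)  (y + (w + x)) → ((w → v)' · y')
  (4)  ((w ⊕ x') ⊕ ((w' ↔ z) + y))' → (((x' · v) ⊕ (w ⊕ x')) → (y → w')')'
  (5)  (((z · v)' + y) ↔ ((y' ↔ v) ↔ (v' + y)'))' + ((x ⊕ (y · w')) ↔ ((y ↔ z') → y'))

(1) disagrees with φ on (0,0,0,0,1) (formula → 1, table → 0); rule it out.
(3) disagrees with φ on (0,0,0,0,0) (formula → 1, table → 0); rule it out.
(4) disagrees with φ on (0,0,0,0,0) (formula → 1, table → 0); rule it out.
(5) disagrees with φ on (0,0,0,1,0) (formula → 0, table → 1); rule it out.
Only (2) survives; checking it on all 32 rows confirms it matches φ.

2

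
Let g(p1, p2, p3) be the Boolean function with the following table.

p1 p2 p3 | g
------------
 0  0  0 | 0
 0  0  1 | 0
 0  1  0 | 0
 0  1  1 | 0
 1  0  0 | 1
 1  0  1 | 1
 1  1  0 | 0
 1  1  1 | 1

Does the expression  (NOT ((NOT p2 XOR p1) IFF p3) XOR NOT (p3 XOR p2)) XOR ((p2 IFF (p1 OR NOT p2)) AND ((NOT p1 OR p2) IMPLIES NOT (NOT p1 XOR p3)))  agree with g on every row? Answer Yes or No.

Test each input against both g and the formula:
  p1=0, p2=0, p3=0: formula gives 0, g = 0 ✓
  p1=0, p2=0, p3=1: formula gives 0, g = 0 ✓
  p1=0, p2=1, p3=0: formula gives 0, g = 0 ✓
  p1=0, p2=1, p3=1: formula gives 0, g = 0 ✓
  p1=1, p2=0, p3=0: formula gives 1, g = 1 ✓
  … (the remaining 3 rows also agree.)
No disagreement on any input; they are logically equivalent.

Yes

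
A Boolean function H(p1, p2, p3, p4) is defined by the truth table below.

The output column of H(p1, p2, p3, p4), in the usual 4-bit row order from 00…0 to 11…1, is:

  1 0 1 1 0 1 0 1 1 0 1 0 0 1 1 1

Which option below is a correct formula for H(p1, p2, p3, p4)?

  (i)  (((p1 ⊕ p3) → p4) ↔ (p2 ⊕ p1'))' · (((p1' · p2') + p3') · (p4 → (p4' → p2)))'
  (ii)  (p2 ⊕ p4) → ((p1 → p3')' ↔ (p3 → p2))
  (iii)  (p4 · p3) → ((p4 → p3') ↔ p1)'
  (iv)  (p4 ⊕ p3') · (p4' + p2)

(i) disagrees with H on (0,0,0,0) (formula → 0, table → 1); rule it out.
(iii) disagrees with H on (0,0,0,1) (formula → 1, table → 0); rule it out.
(iv) disagrees with H on (0,0,1,0) (formula → 0, table → 1); rule it out.
Only (ii) survives; checking it on all 16 rows confirms it matches H.

ii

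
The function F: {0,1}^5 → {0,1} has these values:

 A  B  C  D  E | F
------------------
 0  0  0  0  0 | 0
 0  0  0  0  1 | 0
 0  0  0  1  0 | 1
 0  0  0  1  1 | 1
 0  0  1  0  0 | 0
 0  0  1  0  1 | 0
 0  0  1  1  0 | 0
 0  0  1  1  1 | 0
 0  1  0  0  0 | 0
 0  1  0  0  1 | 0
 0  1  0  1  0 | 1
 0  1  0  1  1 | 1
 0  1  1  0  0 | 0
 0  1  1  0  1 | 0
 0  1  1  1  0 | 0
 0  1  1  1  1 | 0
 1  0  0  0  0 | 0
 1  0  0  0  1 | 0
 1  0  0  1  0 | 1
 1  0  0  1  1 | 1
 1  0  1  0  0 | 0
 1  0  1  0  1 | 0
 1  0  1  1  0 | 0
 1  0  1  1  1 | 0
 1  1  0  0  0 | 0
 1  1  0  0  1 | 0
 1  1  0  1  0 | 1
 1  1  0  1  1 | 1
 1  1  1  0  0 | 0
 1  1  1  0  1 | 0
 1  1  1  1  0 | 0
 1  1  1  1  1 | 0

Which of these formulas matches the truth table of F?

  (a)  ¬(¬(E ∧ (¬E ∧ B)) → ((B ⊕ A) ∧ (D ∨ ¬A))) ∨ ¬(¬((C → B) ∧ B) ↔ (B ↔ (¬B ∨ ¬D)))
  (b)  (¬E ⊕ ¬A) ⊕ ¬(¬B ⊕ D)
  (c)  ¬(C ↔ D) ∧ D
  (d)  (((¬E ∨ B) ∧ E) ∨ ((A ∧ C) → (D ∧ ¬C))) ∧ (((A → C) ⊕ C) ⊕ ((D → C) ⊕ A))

(a): at (0,0,0,0,0) it gives 1, but F = 0 — eliminated.
(b): at (0,0,0,0,1) it gives 1, but F = 0 — eliminated.
(d): at (0,0,1,0,0) it gives 1, but F = 0 — eliminated.
Only (c) survives; checking it on all 32 rows confirms it matches F.

c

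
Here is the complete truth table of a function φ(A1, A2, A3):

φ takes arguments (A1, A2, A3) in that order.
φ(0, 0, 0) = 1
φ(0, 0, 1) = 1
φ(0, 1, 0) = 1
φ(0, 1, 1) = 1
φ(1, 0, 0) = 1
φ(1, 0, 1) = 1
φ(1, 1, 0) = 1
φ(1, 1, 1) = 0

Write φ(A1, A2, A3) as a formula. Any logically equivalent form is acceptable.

φ(A1, A2, A3) = NOT ((A1 AND A2) AND A3)

φ is 0 on exactly one input, (1,1,1), whose minterm is A1·A2·A3. So φ is the negation of that single conjunction.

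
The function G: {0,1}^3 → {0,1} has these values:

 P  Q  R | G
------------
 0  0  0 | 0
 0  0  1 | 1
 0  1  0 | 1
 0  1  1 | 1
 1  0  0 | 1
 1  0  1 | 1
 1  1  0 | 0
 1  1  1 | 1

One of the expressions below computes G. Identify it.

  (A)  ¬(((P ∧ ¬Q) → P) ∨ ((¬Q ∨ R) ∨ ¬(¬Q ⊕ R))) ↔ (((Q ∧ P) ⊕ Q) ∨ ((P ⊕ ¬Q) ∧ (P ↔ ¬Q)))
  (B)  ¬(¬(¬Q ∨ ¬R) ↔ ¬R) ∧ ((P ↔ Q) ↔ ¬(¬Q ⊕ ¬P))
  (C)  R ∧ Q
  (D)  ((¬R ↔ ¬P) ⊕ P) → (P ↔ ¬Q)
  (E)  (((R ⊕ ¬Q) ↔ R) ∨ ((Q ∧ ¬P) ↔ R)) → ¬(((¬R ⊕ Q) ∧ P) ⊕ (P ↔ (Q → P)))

D

(A) disagrees with G on (0,0,0) (formula → 1, table → 0); rule it out.
(B) disagrees with G on (0,0,0) (formula → 1, table → 0); rule it out.
(C) disagrees with G on (0,0,1) (formula → 0, table → 1); rule it out.
(E) disagrees with G on (0,0,0) (formula → 1, table → 0); rule it out.
Only (D) survives; checking it on all 8 rows confirms it matches G.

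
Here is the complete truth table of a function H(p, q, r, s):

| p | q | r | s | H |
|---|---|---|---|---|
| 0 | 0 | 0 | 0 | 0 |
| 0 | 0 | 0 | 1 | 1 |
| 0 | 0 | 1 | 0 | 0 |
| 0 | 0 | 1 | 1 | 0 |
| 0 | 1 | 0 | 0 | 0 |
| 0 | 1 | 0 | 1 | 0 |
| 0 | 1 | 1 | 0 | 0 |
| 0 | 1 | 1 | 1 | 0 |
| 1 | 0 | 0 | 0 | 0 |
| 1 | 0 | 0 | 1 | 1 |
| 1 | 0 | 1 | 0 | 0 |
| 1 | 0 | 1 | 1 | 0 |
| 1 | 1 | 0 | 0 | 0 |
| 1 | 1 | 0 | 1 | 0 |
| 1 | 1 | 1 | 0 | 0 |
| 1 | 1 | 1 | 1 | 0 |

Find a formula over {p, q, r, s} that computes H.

H(p, q, r, s) = (((p' · q') · r') · s) + (((p · q') · r') · s)

The 1-rows are (0,0,0,1), (1,0,0,1). Each contributes one minterm — ¬p·¬q·¬r·s; p·¬q·¬r·s — and their disjunction is a sum-of-products form of H.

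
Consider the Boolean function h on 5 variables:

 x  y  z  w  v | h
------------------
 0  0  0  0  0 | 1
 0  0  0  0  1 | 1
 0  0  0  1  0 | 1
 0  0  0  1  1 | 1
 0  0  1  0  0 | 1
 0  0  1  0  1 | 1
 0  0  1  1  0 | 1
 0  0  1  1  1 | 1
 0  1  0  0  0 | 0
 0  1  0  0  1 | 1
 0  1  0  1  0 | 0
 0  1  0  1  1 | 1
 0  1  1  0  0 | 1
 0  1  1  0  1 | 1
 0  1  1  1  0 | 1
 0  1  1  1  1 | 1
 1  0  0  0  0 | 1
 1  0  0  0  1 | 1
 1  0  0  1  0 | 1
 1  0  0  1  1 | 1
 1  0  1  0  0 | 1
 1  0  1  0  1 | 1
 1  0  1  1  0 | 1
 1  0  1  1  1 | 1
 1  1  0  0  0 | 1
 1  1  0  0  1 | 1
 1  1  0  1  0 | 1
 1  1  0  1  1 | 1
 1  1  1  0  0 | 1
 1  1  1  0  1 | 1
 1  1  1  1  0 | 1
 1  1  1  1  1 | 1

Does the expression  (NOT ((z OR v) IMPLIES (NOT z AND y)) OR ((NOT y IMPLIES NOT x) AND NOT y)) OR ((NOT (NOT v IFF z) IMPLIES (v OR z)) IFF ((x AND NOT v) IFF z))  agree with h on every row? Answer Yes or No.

Yes

Check the formula against h row by row:
  x=0, y=0, z=0, w=0, v=0: formula gives 1, h = 1 ✓
  x=0, y=0, z=0, w=0, v=1: formula gives 1, h = 1 ✓
  x=0, y=0, z=0, w=1, v=0: formula gives 1, h = 1 ✓
  x=0, y=0, z=0, w=1, v=1: formula gives 1, h = 1 ✓
  …and likewise for the remaining 28 rows.
All 32 rows match — the expression computes h exactly.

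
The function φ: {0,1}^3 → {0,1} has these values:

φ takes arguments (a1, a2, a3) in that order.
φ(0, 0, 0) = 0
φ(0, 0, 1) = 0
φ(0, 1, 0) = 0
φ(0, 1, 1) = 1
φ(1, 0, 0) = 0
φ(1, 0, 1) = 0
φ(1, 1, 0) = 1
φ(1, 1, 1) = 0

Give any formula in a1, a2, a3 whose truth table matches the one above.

φ(a1, a2, a3) = ((not a1 and a2) and a3) or ((a1 and a2) and not a3)

The 1-rows are (0,1,1), (1,1,0). Each contributes one minterm — ¬a1·a2·a3; a1·a2·¬a3 — and their disjunction is a sum-of-products form of φ.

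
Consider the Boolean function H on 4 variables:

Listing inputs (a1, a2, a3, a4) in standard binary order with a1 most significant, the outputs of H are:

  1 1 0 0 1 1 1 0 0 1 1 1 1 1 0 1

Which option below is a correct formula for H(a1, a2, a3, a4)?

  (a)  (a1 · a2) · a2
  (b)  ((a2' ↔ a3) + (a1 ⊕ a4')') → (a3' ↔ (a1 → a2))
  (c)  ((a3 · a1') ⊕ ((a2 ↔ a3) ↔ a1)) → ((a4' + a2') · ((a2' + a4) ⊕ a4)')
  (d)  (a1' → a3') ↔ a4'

(a): at (0,0,0,0) it gives 0, but H = 1 — eliminated.
(c): at (0,0,1,0) it gives 1, but H = 0 — eliminated.
(d): at (0,0,0,1) it gives 0, but H = 1 — eliminated.
(b) is the remaining candidate, and it agrees with H on all 16 inputs.

b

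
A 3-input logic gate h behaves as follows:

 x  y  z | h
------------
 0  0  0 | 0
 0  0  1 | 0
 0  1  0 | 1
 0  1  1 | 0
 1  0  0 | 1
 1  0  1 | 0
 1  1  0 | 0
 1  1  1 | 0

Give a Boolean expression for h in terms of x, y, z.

h(x, y, z) = ((~x & y) & ~z) | ((x & ~y) & ~z)

The 1-rows are (0,1,0), (1,0,0). Each contributes one minterm — ¬x·y·¬z; x·¬y·¬z — and their disjunction is a sum-of-products form of h.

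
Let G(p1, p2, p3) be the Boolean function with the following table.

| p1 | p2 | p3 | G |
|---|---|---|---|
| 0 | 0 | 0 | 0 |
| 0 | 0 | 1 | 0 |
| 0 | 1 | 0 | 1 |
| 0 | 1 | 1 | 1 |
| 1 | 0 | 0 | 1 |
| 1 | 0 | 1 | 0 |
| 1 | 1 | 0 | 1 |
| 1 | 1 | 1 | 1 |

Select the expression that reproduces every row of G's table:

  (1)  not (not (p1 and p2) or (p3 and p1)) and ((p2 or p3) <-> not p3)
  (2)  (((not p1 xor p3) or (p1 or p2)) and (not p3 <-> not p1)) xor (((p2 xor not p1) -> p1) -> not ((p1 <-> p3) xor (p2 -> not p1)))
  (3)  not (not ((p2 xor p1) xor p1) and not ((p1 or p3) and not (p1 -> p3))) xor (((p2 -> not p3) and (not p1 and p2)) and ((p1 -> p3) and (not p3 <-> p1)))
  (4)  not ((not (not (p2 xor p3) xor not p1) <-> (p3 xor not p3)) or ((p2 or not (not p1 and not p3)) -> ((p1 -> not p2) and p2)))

(1) fails at (0,1,0): the formula yields 0, G is 1.
(2) fails at (0,0,1): the formula yields 1, G is 0.
(4) fails at (0,0,1): the formula yields 1, G is 0.
(3) is the remaining candidate, and it agrees with G on all 8 inputs.

3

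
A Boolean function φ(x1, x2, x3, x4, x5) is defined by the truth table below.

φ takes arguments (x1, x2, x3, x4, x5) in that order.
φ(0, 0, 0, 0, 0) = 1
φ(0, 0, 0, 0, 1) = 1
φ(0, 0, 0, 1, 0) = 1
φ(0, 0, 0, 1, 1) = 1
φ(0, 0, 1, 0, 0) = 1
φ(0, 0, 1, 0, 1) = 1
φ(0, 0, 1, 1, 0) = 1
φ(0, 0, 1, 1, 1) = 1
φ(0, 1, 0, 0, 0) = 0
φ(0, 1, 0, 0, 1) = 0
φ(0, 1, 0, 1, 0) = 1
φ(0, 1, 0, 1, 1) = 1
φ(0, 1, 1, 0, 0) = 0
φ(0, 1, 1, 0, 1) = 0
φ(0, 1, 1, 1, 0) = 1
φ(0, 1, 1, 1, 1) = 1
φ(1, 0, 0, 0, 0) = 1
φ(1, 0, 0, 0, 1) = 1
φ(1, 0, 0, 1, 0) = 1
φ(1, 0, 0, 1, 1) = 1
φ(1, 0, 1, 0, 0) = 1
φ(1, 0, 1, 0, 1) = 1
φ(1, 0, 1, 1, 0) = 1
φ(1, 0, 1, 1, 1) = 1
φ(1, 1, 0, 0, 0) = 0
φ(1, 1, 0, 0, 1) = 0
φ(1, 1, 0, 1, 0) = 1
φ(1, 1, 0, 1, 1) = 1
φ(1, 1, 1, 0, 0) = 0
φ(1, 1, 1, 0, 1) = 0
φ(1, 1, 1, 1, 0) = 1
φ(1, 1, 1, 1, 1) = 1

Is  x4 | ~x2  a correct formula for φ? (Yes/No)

Test each input against both φ and the formula:
  x1=0, x2=0, x3=0, x4=0, x5=0: formula gives 1, φ = 1 ✓
  x1=0, x2=0, x3=0, x4=0, x5=1: formula gives 1, φ = 1 ✓
  x1=0, x2=0, x3=0, x4=1, x5=0: formula gives 1, φ = 1 ✓
  x1=0, x2=0, x3=0, x4=1, x5=1: formula gives 1, φ = 1 ✓
  … (the remaining 28 rows also agree.)
All 32 rows match — the expression computes φ exactly.

Yes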